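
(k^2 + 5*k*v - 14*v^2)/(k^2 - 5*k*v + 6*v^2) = (-k - 7*v)/(-k + 3*v)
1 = 1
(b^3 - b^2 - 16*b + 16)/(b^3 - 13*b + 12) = (b - 4)/(b - 3)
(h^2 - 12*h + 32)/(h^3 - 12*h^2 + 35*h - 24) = (h - 4)/(h^2 - 4*h + 3)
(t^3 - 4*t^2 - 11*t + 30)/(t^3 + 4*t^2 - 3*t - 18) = (t - 5)/(t + 3)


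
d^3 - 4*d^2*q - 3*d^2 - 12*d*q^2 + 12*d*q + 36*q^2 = (d - 3)*(d - 6*q)*(d + 2*q)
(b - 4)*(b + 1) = b^2 - 3*b - 4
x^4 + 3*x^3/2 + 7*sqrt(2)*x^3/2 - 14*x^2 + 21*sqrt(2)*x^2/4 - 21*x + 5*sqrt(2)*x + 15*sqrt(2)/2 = (x + 3/2)*(x - sqrt(2))*(x - sqrt(2)/2)*(x + 5*sqrt(2))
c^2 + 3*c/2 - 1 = (c - 1/2)*(c + 2)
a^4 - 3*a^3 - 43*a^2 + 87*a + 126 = (a - 7)*(a - 3)*(a + 1)*(a + 6)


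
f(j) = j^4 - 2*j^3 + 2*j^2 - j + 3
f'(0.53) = 0.03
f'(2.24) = 22.81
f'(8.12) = 1777.42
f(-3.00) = 159.00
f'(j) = 4*j^3 - 6*j^2 + 4*j - 1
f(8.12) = 3403.32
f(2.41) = 17.95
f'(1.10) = 1.46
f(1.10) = 3.12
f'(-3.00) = -175.00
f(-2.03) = 46.98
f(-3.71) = 325.82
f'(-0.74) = -8.87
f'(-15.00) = -14911.00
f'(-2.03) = -67.31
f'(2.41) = 29.78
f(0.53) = 2.81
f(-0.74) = 5.95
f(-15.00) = 57843.00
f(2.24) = 13.49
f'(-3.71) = -302.68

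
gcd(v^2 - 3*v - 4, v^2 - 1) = v + 1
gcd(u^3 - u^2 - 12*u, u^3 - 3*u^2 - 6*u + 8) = u - 4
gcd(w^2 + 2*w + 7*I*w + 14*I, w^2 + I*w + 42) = w + 7*I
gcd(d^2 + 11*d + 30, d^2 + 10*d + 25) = d + 5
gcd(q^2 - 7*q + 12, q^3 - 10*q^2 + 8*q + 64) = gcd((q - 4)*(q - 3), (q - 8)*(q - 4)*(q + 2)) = q - 4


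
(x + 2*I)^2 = x^2 + 4*I*x - 4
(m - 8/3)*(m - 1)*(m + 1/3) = m^3 - 10*m^2/3 + 13*m/9 + 8/9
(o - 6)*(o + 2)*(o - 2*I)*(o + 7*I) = o^4 - 4*o^3 + 5*I*o^3 + 2*o^2 - 20*I*o^2 - 56*o - 60*I*o - 168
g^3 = g^3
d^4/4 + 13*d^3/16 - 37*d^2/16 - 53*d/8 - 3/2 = (d/4 + 1)*(d - 3)*(d + 1/4)*(d + 2)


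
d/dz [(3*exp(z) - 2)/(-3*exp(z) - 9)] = -11*exp(z)/(3*(exp(z) + 3)^2)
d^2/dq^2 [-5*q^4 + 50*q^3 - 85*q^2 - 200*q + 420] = -60*q^2 + 300*q - 170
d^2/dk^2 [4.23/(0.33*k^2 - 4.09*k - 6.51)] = (0.921294*k^2 - 11.418462*k - 4.23*(0.66*k - 4.09)*(1.32*k - 8.18) - 18.174618)/(-0.33*k^2 + 4.09*k + 6.51)^3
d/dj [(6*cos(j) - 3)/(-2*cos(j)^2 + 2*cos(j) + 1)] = 12*(sin(j)^2 + cos(j) - 2)*sin(j)/(2*cos(j) - cos(2*j))^2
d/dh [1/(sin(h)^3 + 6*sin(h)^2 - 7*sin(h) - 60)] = (-3*sin(h)^2 - 12*sin(h) + 7)*cos(h)/(sin(h)^3 + 6*sin(h)^2 - 7*sin(h) - 60)^2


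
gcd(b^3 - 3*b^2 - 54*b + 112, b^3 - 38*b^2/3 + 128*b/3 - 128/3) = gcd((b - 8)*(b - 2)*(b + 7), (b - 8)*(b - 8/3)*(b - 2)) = b^2 - 10*b + 16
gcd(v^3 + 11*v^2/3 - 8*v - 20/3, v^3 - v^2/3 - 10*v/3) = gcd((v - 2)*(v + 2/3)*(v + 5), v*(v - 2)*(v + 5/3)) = v - 2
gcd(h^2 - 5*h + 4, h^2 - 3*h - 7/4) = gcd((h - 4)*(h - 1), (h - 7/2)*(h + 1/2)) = 1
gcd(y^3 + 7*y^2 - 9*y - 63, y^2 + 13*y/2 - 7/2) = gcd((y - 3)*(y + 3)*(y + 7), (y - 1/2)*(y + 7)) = y + 7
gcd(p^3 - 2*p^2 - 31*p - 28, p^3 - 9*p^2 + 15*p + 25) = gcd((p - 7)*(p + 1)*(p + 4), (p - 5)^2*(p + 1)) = p + 1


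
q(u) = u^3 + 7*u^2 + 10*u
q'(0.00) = 10.00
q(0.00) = 0.00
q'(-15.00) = 475.00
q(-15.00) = -1950.00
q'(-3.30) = -3.53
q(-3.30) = 7.29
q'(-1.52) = -4.35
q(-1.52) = -2.54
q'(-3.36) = -3.17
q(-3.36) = 7.49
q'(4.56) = 136.22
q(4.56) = 285.97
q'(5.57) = 181.05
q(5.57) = 445.68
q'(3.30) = 88.87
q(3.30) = 145.17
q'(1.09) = 28.82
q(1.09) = 20.51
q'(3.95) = 112.11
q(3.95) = 210.35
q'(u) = 3*u^2 + 14*u + 10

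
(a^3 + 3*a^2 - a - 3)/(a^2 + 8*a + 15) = (a^2 - 1)/(a + 5)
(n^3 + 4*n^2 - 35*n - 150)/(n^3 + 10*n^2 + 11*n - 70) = (n^2 - n - 30)/(n^2 + 5*n - 14)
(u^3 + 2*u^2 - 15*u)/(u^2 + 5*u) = u - 3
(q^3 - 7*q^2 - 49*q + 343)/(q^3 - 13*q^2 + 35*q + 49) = (q + 7)/(q + 1)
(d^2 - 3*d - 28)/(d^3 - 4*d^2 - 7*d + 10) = (d^2 - 3*d - 28)/(d^3 - 4*d^2 - 7*d + 10)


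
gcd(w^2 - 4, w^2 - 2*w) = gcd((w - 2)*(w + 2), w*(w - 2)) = w - 2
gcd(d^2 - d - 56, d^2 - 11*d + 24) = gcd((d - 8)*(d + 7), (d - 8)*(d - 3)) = d - 8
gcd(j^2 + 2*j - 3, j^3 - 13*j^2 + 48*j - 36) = j - 1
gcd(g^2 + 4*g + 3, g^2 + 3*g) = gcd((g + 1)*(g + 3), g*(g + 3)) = g + 3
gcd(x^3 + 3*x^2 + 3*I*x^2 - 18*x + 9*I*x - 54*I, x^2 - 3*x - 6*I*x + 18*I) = x - 3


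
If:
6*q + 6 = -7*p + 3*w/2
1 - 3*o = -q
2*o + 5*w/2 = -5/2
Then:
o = -5*w/4 - 5/4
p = 24*w/7 + 45/14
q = -15*w/4 - 19/4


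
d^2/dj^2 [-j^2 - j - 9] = -2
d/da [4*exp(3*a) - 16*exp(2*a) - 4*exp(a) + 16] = (12*exp(2*a) - 32*exp(a) - 4)*exp(a)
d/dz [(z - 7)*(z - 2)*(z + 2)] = 3*z^2 - 14*z - 4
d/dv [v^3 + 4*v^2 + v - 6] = 3*v^2 + 8*v + 1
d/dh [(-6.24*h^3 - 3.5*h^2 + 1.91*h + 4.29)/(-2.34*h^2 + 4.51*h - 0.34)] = (14.6016*h^4 - 56.2848*h^3 - 4.9508*h^2 + 22.4572*h - 19.9973)/(5.4756*h^4 - 21.1068*h^3 + 21.9313*h^2 - 3.0668*h + 0.1156)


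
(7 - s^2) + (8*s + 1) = -s^2 + 8*s + 8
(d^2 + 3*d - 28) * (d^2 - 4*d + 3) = d^4 - d^3 - 37*d^2 + 121*d - 84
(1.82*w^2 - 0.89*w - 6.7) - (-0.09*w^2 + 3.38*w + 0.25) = 1.91*w^2 - 4.27*w - 6.95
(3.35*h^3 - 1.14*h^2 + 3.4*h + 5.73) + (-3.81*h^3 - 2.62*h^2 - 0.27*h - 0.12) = -0.46*h^3 - 3.76*h^2 + 3.13*h + 5.61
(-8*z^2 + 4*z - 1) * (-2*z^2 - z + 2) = 16*z^4 - 18*z^2 + 9*z - 2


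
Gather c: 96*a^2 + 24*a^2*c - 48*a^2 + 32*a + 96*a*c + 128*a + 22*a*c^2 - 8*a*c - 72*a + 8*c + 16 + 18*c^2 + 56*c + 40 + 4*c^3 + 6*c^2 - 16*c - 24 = 48*a^2 + 88*a + 4*c^3 + c^2*(22*a + 24) + c*(24*a^2 + 88*a + 48) + 32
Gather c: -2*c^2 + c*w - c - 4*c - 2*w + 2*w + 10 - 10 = -2*c^2 + c*(w - 5)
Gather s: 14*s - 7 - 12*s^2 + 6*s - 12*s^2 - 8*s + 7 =-24*s^2 + 12*s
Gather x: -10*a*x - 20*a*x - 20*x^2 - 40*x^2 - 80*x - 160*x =-60*x^2 + x*(-30*a - 240)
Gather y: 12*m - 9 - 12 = 12*m - 21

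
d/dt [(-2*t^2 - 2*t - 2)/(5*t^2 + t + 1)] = 8*t*(t + 2)/(25*t^4 + 10*t^3 + 11*t^2 + 2*t + 1)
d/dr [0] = 0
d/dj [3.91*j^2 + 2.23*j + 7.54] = 7.82*j + 2.23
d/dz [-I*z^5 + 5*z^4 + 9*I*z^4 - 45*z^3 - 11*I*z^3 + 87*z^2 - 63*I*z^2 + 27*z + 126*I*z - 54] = -5*I*z^4 + z^3*(20 + 36*I) + z^2*(-135 - 33*I) + z*(174 - 126*I) + 27 + 126*I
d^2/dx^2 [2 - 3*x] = 0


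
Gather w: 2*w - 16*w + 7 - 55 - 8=-14*w - 56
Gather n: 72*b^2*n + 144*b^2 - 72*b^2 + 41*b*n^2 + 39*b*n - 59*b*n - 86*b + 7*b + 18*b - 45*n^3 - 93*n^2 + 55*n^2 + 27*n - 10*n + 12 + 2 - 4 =72*b^2 - 61*b - 45*n^3 + n^2*(41*b - 38) + n*(72*b^2 - 20*b + 17) + 10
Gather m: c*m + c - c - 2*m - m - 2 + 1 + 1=m*(c - 3)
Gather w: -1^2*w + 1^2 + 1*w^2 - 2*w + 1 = w^2 - 3*w + 2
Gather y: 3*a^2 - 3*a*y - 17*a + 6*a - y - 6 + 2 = 3*a^2 - 11*a + y*(-3*a - 1) - 4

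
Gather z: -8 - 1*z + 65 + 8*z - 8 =7*z + 49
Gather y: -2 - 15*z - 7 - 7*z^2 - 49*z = -7*z^2 - 64*z - 9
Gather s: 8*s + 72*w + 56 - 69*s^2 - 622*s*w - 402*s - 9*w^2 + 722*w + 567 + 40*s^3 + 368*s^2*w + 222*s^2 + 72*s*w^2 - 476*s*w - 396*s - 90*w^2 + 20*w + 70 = 40*s^3 + s^2*(368*w + 153) + s*(72*w^2 - 1098*w - 790) - 99*w^2 + 814*w + 693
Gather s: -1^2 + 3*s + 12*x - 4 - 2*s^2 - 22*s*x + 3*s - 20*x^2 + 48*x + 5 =-2*s^2 + s*(6 - 22*x) - 20*x^2 + 60*x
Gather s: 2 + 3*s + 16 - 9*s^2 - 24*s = -9*s^2 - 21*s + 18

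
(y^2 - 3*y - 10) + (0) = y^2 - 3*y - 10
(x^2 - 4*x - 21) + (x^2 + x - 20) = 2*x^2 - 3*x - 41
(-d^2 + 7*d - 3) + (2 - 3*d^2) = -4*d^2 + 7*d - 1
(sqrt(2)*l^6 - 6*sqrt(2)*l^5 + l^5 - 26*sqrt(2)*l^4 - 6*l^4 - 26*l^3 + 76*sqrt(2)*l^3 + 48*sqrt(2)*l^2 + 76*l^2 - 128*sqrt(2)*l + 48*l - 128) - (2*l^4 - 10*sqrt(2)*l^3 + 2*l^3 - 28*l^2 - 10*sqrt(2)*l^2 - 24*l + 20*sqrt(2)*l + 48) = sqrt(2)*l^6 - 6*sqrt(2)*l^5 + l^5 - 26*sqrt(2)*l^4 - 8*l^4 - 28*l^3 + 86*sqrt(2)*l^3 + 58*sqrt(2)*l^2 + 104*l^2 - 148*sqrt(2)*l + 72*l - 176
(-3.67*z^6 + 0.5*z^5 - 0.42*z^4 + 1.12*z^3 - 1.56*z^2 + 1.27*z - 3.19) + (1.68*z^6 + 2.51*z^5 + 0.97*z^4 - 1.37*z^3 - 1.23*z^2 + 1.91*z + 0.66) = -1.99*z^6 + 3.01*z^5 + 0.55*z^4 - 0.25*z^3 - 2.79*z^2 + 3.18*z - 2.53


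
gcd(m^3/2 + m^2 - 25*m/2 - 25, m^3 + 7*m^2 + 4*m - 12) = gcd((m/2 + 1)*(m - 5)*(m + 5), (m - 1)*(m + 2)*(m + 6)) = m + 2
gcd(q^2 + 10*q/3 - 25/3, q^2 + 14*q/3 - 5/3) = q + 5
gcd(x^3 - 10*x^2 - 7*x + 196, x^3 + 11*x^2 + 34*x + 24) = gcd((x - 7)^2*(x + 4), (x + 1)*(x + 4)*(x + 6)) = x + 4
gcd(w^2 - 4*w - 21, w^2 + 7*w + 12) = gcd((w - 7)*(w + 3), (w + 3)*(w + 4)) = w + 3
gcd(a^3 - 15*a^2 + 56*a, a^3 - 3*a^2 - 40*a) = a^2 - 8*a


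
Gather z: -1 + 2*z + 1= 2*z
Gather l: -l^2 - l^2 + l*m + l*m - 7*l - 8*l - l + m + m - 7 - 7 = -2*l^2 + l*(2*m - 16) + 2*m - 14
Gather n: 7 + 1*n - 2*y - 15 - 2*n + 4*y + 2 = -n + 2*y - 6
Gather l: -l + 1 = 1 - l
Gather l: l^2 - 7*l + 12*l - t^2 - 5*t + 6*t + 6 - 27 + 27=l^2 + 5*l - t^2 + t + 6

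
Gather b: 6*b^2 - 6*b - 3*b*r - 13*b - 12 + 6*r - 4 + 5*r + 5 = 6*b^2 + b*(-3*r - 19) + 11*r - 11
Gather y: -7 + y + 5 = y - 2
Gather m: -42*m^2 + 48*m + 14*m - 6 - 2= -42*m^2 + 62*m - 8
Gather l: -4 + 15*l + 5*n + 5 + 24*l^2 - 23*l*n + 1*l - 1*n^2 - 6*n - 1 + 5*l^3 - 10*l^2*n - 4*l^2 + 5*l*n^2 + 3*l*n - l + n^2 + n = 5*l^3 + l^2*(20 - 10*n) + l*(5*n^2 - 20*n + 15)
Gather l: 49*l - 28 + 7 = 49*l - 21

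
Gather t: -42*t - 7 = -42*t - 7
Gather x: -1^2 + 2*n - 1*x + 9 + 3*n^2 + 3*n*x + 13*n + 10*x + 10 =3*n^2 + 15*n + x*(3*n + 9) + 18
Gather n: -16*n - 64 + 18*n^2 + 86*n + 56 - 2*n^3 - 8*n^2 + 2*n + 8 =-2*n^3 + 10*n^2 + 72*n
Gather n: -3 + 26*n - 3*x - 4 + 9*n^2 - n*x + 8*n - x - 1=9*n^2 + n*(34 - x) - 4*x - 8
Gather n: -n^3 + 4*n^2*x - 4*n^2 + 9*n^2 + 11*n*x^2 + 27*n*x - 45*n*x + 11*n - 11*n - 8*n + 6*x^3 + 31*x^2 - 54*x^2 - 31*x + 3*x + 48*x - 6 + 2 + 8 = -n^3 + n^2*(4*x + 5) + n*(11*x^2 - 18*x - 8) + 6*x^3 - 23*x^2 + 20*x + 4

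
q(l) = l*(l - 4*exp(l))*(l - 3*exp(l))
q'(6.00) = 25254303.39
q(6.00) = 11616896.93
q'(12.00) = 7946545239750.33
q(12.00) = 3814269531595.71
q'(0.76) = 108.60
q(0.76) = 33.49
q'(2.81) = 20368.83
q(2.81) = 8407.10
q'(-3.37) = 32.88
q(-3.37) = -41.05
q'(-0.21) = 6.84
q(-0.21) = -1.92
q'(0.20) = 21.42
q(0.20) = 3.25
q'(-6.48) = 125.66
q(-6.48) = -272.55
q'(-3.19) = 29.32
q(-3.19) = -35.46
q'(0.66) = 81.75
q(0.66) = 24.04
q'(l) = l*(1 - 4*exp(l))*(l - 3*exp(l)) + l*(1 - 3*exp(l))*(l - 4*exp(l)) + (l - 4*exp(l))*(l - 3*exp(l)) = -7*l^2*exp(l) + 3*l^2 + 24*l*exp(2*l) - 14*l*exp(l) + 12*exp(2*l)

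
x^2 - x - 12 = (x - 4)*(x + 3)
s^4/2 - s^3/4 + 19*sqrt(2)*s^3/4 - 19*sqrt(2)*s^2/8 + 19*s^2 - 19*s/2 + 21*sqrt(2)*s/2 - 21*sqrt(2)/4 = (s/2 + sqrt(2)/2)*(s - 1/2)*(s + 3*sqrt(2)/2)*(s + 7*sqrt(2))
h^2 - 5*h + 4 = (h - 4)*(h - 1)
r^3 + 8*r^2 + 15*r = r*(r + 3)*(r + 5)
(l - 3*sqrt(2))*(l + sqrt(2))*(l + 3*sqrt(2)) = l^3 + sqrt(2)*l^2 - 18*l - 18*sqrt(2)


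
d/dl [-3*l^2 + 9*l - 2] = 9 - 6*l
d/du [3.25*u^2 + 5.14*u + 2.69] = 6.5*u + 5.14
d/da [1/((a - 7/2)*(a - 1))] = 2*(9 - 4*a)/(4*a^4 - 36*a^3 + 109*a^2 - 126*a + 49)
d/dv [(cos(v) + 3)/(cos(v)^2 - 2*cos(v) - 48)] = (cos(v)^2 + 6*cos(v) + 42)*sin(v)/(sin(v)^2 + 2*cos(v) + 47)^2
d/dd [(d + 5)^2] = 2*d + 10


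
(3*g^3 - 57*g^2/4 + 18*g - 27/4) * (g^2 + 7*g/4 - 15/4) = 3*g^5 - 9*g^4 - 291*g^3/16 + 1251*g^2/16 - 1269*g/16 + 405/16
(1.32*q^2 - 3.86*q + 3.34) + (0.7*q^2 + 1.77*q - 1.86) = 2.02*q^2 - 2.09*q + 1.48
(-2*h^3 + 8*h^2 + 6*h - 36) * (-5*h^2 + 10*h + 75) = 10*h^5 - 60*h^4 - 100*h^3 + 840*h^2 + 90*h - 2700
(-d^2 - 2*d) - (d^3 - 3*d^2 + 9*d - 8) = -d^3 + 2*d^2 - 11*d + 8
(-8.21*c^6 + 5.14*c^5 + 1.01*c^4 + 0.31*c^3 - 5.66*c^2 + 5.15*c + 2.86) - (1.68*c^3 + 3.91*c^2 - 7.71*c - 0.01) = -8.21*c^6 + 5.14*c^5 + 1.01*c^4 - 1.37*c^3 - 9.57*c^2 + 12.86*c + 2.87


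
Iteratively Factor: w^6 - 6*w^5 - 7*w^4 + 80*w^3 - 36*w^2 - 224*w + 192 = (w - 4)*(w^5 - 2*w^4 - 15*w^3 + 20*w^2 + 44*w - 48) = (w - 4)^2*(w^4 + 2*w^3 - 7*w^2 - 8*w + 12) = (w - 4)^2*(w - 2)*(w^3 + 4*w^2 + w - 6) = (w - 4)^2*(w - 2)*(w + 3)*(w^2 + w - 2) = (w - 4)^2*(w - 2)*(w - 1)*(w + 3)*(w + 2)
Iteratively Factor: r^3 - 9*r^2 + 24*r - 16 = (r - 4)*(r^2 - 5*r + 4) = (r - 4)^2*(r - 1)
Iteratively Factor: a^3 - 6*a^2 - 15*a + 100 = (a - 5)*(a^2 - a - 20) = (a - 5)^2*(a + 4)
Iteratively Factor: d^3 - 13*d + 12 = (d - 3)*(d^2 + 3*d - 4) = (d - 3)*(d + 4)*(d - 1)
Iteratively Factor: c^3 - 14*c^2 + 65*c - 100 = (c - 5)*(c^2 - 9*c + 20) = (c - 5)^2*(c - 4)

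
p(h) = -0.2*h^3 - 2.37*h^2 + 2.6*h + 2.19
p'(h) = -0.6*h^2 - 4.74*h + 2.6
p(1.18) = 1.63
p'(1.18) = -3.83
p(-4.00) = -33.33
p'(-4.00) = 11.96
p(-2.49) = -15.89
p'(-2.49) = 10.68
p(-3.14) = -23.15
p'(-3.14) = 11.57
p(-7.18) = -64.63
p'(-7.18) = 5.70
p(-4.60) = -40.45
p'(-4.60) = 11.71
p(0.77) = 2.70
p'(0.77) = -1.41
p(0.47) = 2.87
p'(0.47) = 0.24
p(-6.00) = -55.53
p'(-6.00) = 9.44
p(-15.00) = 104.94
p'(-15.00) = -61.30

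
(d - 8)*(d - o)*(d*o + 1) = d^3*o - d^2*o^2 - 8*d^2*o + d^2 + 8*d*o^2 - d*o - 8*d + 8*o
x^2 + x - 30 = (x - 5)*(x + 6)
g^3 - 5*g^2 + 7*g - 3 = (g - 3)*(g - 1)^2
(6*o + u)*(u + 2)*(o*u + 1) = 6*o^2*u^2 + 12*o^2*u + o*u^3 + 2*o*u^2 + 6*o*u + 12*o + u^2 + 2*u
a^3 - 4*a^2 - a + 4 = (a - 4)*(a - 1)*(a + 1)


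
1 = 1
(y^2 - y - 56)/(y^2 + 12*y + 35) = (y - 8)/(y + 5)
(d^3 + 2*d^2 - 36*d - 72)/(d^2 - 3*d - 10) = (d^2 - 36)/(d - 5)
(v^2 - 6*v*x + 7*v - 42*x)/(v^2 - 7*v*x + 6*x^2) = (-v - 7)/(-v + x)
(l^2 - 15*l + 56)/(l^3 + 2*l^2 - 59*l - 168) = (l - 7)/(l^2 + 10*l + 21)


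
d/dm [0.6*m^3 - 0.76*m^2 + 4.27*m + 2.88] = 1.8*m^2 - 1.52*m + 4.27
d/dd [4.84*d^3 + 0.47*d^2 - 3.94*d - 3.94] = 14.52*d^2 + 0.94*d - 3.94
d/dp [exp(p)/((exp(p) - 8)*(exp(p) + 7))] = (-exp(2*p) - 56)*exp(p)/(exp(4*p) - 2*exp(3*p) - 111*exp(2*p) + 112*exp(p) + 3136)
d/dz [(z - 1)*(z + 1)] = 2*z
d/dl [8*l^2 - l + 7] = 16*l - 1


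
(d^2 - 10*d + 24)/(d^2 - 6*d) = (d - 4)/d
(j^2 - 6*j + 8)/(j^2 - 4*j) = (j - 2)/j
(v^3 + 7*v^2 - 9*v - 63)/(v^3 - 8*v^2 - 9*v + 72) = (v + 7)/(v - 8)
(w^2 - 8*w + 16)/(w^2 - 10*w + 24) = (w - 4)/(w - 6)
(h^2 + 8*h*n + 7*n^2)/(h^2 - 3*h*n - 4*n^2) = (h + 7*n)/(h - 4*n)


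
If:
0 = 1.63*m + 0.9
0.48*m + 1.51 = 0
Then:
No Solution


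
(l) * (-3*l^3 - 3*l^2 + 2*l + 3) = -3*l^4 - 3*l^3 + 2*l^2 + 3*l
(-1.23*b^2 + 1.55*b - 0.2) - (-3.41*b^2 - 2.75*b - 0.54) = 2.18*b^2 + 4.3*b + 0.34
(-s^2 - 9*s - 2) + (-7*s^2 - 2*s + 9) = -8*s^2 - 11*s + 7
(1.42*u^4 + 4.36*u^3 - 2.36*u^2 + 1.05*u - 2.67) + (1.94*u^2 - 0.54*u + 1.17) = 1.42*u^4 + 4.36*u^3 - 0.42*u^2 + 0.51*u - 1.5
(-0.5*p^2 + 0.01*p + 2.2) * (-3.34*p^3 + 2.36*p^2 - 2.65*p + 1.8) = 1.67*p^5 - 1.2134*p^4 - 5.9994*p^3 + 4.2655*p^2 - 5.812*p + 3.96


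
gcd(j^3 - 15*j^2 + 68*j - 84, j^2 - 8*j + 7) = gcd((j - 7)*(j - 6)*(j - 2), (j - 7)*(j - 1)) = j - 7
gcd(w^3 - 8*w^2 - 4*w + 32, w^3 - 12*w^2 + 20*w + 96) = w^2 - 6*w - 16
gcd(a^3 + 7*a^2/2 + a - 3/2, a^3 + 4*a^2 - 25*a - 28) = a + 1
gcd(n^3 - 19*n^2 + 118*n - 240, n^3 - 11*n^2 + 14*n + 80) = n^2 - 13*n + 40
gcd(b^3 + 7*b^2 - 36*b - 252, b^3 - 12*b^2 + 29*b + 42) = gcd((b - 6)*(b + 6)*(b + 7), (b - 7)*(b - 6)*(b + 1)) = b - 6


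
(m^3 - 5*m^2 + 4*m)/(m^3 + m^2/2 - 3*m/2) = 2*(m - 4)/(2*m + 3)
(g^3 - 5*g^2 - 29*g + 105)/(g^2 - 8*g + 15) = (g^2 - 2*g - 35)/(g - 5)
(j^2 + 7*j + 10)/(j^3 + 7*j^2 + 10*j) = 1/j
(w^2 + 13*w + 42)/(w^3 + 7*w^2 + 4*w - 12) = (w + 7)/(w^2 + w - 2)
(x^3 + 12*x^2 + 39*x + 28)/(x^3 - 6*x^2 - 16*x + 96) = (x^2 + 8*x + 7)/(x^2 - 10*x + 24)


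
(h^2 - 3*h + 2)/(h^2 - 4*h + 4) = (h - 1)/(h - 2)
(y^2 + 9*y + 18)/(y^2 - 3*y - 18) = (y + 6)/(y - 6)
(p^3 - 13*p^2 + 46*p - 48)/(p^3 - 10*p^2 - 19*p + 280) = (p^2 - 5*p + 6)/(p^2 - 2*p - 35)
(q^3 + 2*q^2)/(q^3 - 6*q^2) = (q + 2)/(q - 6)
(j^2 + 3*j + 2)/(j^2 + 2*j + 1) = (j + 2)/(j + 1)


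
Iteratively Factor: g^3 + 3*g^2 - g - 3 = (g + 3)*(g^2 - 1) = (g + 1)*(g + 3)*(g - 1)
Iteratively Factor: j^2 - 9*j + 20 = (j - 4)*(j - 5)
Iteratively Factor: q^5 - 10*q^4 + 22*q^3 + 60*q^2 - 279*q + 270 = (q + 3)*(q^4 - 13*q^3 + 61*q^2 - 123*q + 90) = (q - 5)*(q + 3)*(q^3 - 8*q^2 + 21*q - 18) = (q - 5)*(q - 3)*(q + 3)*(q^2 - 5*q + 6) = (q - 5)*(q - 3)^2*(q + 3)*(q - 2)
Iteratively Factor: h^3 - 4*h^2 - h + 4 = (h + 1)*(h^2 - 5*h + 4) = (h - 4)*(h + 1)*(h - 1)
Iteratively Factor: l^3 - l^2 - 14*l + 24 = (l - 2)*(l^2 + l - 12) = (l - 2)*(l + 4)*(l - 3)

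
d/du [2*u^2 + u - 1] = 4*u + 1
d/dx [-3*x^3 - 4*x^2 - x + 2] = -9*x^2 - 8*x - 1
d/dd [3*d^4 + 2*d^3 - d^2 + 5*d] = 12*d^3 + 6*d^2 - 2*d + 5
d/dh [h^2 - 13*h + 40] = 2*h - 13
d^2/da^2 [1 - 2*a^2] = -4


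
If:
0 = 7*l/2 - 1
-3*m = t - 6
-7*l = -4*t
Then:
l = 2/7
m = 11/6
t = 1/2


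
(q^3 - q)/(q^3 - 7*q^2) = (q^2 - 1)/(q*(q - 7))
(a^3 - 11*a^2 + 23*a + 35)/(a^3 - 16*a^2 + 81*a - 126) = (a^2 - 4*a - 5)/(a^2 - 9*a + 18)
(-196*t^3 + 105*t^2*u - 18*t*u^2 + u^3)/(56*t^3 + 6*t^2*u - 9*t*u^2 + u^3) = (-7*t + u)/(2*t + u)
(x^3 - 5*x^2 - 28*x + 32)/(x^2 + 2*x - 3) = (x^2 - 4*x - 32)/(x + 3)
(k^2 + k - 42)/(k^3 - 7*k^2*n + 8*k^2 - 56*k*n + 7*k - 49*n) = (k - 6)/(k^2 - 7*k*n + k - 7*n)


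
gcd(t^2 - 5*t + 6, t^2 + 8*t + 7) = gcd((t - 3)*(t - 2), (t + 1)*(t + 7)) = 1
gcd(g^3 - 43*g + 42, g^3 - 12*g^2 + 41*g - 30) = g^2 - 7*g + 6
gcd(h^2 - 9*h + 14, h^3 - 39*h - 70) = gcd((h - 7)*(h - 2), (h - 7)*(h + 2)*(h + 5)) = h - 7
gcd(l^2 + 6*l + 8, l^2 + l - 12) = l + 4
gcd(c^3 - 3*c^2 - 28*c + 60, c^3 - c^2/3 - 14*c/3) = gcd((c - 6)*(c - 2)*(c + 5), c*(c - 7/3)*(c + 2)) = 1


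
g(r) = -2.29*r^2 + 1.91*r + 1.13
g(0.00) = 1.13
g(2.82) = -11.69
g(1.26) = -0.10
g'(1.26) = -3.86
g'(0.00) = 1.91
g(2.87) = -12.25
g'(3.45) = -13.89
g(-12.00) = -351.55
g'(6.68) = -28.68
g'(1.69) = -5.83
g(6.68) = -88.30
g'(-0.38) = 3.65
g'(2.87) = -11.23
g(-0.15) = 0.79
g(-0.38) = 0.07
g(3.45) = -19.54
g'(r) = 1.91 - 4.58*r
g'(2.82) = -11.01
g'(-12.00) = 56.87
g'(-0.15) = 2.60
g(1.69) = -2.18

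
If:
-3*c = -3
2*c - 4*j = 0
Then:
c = 1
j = 1/2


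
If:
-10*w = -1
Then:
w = 1/10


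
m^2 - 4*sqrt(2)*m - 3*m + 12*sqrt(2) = (m - 3)*(m - 4*sqrt(2))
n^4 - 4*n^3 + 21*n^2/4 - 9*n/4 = n*(n - 3/2)^2*(n - 1)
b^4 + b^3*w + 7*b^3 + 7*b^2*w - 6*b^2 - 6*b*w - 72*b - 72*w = (b - 3)*(b + 4)*(b + 6)*(b + w)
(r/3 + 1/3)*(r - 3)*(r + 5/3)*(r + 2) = r^4/3 + 5*r^3/9 - 7*r^2/3 - 53*r/9 - 10/3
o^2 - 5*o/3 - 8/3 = (o - 8/3)*(o + 1)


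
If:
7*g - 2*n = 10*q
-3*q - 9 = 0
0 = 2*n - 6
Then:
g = -24/7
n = 3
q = -3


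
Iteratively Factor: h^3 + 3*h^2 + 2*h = (h + 1)*(h^2 + 2*h) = (h + 1)*(h + 2)*(h)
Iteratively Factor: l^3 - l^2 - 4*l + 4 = (l - 1)*(l^2 - 4) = (l - 2)*(l - 1)*(l + 2)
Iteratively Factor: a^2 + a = (a)*(a + 1)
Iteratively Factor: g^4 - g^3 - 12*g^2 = (g - 4)*(g^3 + 3*g^2) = g*(g - 4)*(g^2 + 3*g) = g^2*(g - 4)*(g + 3)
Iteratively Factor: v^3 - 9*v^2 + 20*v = (v)*(v^2 - 9*v + 20) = v*(v - 5)*(v - 4)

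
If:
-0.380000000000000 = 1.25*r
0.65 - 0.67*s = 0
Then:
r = -0.30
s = 0.97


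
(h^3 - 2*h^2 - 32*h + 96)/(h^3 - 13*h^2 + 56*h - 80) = (h + 6)/(h - 5)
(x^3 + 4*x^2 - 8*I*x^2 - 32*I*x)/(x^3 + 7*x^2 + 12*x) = (x - 8*I)/(x + 3)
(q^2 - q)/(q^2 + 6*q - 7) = q/(q + 7)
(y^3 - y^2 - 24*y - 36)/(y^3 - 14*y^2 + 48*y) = (y^2 + 5*y + 6)/(y*(y - 8))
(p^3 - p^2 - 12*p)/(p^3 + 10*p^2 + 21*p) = (p - 4)/(p + 7)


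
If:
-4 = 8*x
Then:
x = -1/2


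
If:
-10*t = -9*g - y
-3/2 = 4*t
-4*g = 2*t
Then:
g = 3/16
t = -3/8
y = -87/16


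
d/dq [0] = 0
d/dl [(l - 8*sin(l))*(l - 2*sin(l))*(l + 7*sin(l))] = -3*l^2*cos(l) + 3*l^2 - 6*l*sin(l) - 54*l*sin(2*l) + 336*sin(l)^2*cos(l) - 54*sin(l)^2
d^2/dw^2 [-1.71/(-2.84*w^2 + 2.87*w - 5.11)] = (-27.584352*w^2 + 27.875736*w + 1.71*(5.68*w - 2.87)*(11.36*w - 5.74) - 49.632408)/(2.84*w^2 - 2.87*w + 5.11)^3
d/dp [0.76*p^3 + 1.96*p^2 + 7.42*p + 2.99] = 2.28*p^2 + 3.92*p + 7.42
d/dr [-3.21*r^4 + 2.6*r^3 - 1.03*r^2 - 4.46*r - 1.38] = -12.84*r^3 + 7.8*r^2 - 2.06*r - 4.46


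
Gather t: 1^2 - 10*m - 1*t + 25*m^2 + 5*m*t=25*m^2 - 10*m + t*(5*m - 1) + 1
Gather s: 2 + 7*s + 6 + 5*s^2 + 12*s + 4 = 5*s^2 + 19*s + 12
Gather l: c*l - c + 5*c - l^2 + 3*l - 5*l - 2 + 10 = 4*c - l^2 + l*(c - 2) + 8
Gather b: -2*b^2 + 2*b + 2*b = -2*b^2 + 4*b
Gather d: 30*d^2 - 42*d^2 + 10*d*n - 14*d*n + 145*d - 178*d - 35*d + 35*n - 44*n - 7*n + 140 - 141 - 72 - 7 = -12*d^2 + d*(-4*n - 68) - 16*n - 80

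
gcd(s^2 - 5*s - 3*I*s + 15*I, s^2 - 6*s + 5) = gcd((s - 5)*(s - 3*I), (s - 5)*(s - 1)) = s - 5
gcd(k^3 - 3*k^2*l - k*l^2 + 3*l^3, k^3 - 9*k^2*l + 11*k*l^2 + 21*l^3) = k^2 - 2*k*l - 3*l^2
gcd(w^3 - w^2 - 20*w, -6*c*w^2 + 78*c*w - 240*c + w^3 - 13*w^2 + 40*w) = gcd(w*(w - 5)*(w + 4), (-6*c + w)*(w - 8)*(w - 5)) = w - 5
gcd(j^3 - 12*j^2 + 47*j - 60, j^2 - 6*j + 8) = j - 4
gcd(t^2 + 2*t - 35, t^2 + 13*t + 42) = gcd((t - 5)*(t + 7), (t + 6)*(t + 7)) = t + 7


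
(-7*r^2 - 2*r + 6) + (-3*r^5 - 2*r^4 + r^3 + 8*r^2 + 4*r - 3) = -3*r^5 - 2*r^4 + r^3 + r^2 + 2*r + 3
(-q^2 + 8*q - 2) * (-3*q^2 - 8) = 3*q^4 - 24*q^3 + 14*q^2 - 64*q + 16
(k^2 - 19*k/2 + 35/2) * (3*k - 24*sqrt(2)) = 3*k^3 - 24*sqrt(2)*k^2 - 57*k^2/2 + 105*k/2 + 228*sqrt(2)*k - 420*sqrt(2)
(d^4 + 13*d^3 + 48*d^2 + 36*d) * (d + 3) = d^5 + 16*d^4 + 87*d^3 + 180*d^2 + 108*d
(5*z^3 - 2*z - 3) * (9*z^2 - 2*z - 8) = 45*z^5 - 10*z^4 - 58*z^3 - 23*z^2 + 22*z + 24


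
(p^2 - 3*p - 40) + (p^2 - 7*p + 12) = 2*p^2 - 10*p - 28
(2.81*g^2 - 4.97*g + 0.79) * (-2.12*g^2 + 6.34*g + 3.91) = -5.9572*g^4 + 28.3518*g^3 - 22.1975*g^2 - 14.4241*g + 3.0889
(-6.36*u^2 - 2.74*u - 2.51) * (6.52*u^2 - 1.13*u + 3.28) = -41.4672*u^4 - 10.678*u^3 - 34.1298*u^2 - 6.1509*u - 8.2328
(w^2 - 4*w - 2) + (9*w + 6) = w^2 + 5*w + 4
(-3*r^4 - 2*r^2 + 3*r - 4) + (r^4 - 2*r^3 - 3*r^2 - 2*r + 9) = -2*r^4 - 2*r^3 - 5*r^2 + r + 5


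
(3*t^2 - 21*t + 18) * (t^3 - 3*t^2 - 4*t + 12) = 3*t^5 - 30*t^4 + 69*t^3 + 66*t^2 - 324*t + 216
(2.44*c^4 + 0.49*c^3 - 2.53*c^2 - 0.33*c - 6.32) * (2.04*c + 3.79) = 4.9776*c^5 + 10.2472*c^4 - 3.3041*c^3 - 10.2619*c^2 - 14.1435*c - 23.9528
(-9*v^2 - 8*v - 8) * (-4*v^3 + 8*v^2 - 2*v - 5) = 36*v^5 - 40*v^4 - 14*v^3 - 3*v^2 + 56*v + 40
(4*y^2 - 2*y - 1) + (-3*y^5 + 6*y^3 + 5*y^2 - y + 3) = -3*y^5 + 6*y^3 + 9*y^2 - 3*y + 2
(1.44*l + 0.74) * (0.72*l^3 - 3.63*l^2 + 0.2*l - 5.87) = 1.0368*l^4 - 4.6944*l^3 - 2.3982*l^2 - 8.3048*l - 4.3438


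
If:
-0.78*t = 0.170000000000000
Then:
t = -0.22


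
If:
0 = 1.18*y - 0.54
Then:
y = 0.46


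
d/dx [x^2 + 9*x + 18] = 2*x + 9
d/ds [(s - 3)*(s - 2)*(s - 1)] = 3*s^2 - 12*s + 11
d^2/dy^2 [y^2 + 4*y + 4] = 2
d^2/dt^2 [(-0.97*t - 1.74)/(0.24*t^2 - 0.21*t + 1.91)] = (-(0.48*t - 0.21)*(0.96*t - 0.42)*(0.97*t + 1.74) + (1.3968*t + 0.4278)*(0.24*t^2 - 0.21*t + 1.91))/(0.24*t^2 - 0.21*t + 1.91)^3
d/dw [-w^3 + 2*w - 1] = 2 - 3*w^2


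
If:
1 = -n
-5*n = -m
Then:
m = -5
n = -1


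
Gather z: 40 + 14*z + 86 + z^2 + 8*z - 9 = z^2 + 22*z + 117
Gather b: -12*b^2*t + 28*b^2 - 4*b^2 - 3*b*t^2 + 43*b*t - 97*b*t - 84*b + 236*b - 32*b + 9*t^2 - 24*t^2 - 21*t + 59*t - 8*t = b^2*(24 - 12*t) + b*(-3*t^2 - 54*t + 120) - 15*t^2 + 30*t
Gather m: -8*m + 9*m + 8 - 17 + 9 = m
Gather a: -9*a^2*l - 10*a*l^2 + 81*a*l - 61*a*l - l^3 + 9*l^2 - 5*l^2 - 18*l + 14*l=-9*a^2*l + a*(-10*l^2 + 20*l) - l^3 + 4*l^2 - 4*l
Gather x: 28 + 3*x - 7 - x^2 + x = -x^2 + 4*x + 21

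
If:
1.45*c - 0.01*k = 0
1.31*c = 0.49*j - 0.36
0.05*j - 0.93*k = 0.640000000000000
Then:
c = -0.00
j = 0.72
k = -0.65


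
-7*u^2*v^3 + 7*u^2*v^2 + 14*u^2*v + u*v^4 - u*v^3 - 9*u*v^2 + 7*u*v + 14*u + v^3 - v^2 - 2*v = (-7*u + v)*(v - 2)*(v + 1)*(u*v + 1)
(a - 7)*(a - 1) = a^2 - 8*a + 7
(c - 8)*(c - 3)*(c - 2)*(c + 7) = c^4 - 6*c^3 - 45*c^2 + 274*c - 336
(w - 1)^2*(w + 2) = w^3 - 3*w + 2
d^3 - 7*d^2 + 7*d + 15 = (d - 5)*(d - 3)*(d + 1)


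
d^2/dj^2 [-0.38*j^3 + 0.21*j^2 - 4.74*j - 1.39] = 0.42 - 2.28*j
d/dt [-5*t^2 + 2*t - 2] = 2 - 10*t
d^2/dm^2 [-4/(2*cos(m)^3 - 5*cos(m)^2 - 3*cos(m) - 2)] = 32*(2*(10*cos(m) - 3*cos(2*m))^2*sin(m)^2 + (3*cos(m) + 20*cos(2*m) - 9*cos(3*m))*(-2*cos(m)^3 + 5*cos(m)^2 + 3*cos(m) + 2)/2)/(3*cos(m) + 5*cos(2*m) - cos(3*m) + 9)^3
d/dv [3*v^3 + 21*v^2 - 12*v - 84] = 9*v^2 + 42*v - 12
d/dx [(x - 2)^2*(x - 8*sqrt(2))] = (x - 2)*(3*x - 16*sqrt(2) - 2)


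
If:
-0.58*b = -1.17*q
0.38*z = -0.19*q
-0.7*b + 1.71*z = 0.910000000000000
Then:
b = -0.81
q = -0.40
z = 0.20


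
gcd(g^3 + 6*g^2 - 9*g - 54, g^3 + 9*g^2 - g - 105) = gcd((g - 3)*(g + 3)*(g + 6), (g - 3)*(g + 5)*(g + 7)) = g - 3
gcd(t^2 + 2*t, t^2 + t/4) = t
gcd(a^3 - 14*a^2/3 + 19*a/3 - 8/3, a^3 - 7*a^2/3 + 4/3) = a - 1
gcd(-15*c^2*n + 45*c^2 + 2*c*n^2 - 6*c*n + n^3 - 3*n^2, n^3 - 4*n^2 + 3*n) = n - 3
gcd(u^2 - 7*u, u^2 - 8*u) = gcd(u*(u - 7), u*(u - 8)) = u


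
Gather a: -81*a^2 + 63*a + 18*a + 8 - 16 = -81*a^2 + 81*a - 8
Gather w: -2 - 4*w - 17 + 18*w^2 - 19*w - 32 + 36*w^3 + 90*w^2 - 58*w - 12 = 36*w^3 + 108*w^2 - 81*w - 63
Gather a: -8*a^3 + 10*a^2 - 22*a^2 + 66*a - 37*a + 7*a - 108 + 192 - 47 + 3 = -8*a^3 - 12*a^2 + 36*a + 40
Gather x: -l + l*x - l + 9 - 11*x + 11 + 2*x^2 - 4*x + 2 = -2*l + 2*x^2 + x*(l - 15) + 22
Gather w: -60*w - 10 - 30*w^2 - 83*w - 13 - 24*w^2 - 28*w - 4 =-54*w^2 - 171*w - 27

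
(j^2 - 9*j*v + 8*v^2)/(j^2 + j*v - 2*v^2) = (j - 8*v)/(j + 2*v)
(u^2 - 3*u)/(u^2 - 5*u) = (u - 3)/(u - 5)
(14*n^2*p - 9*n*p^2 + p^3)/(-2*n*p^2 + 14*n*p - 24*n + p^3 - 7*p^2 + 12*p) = p*(-7*n + p)/(p^2 - 7*p + 12)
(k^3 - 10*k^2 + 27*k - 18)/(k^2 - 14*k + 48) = (k^2 - 4*k + 3)/(k - 8)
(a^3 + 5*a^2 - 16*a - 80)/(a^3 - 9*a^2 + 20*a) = (a^2 + 9*a + 20)/(a*(a - 5))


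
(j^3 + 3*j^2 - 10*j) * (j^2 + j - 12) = j^5 + 4*j^4 - 19*j^3 - 46*j^2 + 120*j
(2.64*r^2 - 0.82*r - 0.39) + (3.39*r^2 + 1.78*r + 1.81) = 6.03*r^2 + 0.96*r + 1.42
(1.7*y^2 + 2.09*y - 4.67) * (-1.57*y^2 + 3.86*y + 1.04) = -2.669*y^4 + 3.2807*y^3 + 17.1673*y^2 - 15.8526*y - 4.8568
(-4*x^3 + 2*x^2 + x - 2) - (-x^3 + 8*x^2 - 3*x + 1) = -3*x^3 - 6*x^2 + 4*x - 3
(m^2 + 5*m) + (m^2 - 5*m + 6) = 2*m^2 + 6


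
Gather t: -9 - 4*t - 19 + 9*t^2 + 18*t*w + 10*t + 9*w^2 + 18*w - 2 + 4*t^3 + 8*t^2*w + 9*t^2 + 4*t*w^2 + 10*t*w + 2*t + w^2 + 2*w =4*t^3 + t^2*(8*w + 18) + t*(4*w^2 + 28*w + 8) + 10*w^2 + 20*w - 30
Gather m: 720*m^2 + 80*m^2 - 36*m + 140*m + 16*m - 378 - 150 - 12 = 800*m^2 + 120*m - 540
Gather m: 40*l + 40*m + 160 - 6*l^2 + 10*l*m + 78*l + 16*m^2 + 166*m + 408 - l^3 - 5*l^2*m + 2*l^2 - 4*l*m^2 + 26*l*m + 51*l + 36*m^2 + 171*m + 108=-l^3 - 4*l^2 + 169*l + m^2*(52 - 4*l) + m*(-5*l^2 + 36*l + 377) + 676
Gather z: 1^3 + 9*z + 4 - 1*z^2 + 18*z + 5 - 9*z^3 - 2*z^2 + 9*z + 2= -9*z^3 - 3*z^2 + 36*z + 12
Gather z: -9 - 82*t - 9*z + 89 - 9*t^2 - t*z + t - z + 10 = -9*t^2 - 81*t + z*(-t - 10) + 90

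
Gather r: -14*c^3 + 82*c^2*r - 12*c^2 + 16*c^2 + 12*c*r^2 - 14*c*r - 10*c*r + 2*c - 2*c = -14*c^3 + 4*c^2 + 12*c*r^2 + r*(82*c^2 - 24*c)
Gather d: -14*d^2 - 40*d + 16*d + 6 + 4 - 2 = -14*d^2 - 24*d + 8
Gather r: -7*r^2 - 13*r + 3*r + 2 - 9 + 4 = -7*r^2 - 10*r - 3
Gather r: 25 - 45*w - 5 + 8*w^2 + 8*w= 8*w^2 - 37*w + 20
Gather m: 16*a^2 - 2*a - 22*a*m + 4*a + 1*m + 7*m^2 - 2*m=16*a^2 + 2*a + 7*m^2 + m*(-22*a - 1)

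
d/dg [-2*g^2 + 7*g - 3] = 7 - 4*g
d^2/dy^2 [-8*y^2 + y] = -16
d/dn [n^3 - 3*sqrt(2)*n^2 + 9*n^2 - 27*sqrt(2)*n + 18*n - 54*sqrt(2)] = 3*n^2 - 6*sqrt(2)*n + 18*n - 27*sqrt(2) + 18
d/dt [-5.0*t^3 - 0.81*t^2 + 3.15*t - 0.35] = -15.0*t^2 - 1.62*t + 3.15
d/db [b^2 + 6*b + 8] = 2*b + 6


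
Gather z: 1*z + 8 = z + 8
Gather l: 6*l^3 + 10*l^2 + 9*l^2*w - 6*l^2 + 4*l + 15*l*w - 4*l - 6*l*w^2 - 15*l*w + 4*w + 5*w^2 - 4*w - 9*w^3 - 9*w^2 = 6*l^3 + l^2*(9*w + 4) - 6*l*w^2 - 9*w^3 - 4*w^2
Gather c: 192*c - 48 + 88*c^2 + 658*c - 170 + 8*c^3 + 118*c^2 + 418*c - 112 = 8*c^3 + 206*c^2 + 1268*c - 330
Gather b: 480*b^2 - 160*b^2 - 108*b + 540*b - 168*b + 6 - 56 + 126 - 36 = 320*b^2 + 264*b + 40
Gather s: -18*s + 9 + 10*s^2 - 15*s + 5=10*s^2 - 33*s + 14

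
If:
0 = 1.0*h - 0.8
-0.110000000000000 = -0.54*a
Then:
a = 0.20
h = 0.80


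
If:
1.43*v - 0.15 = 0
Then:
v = 0.10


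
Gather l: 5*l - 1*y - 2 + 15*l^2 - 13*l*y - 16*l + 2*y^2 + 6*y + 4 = 15*l^2 + l*(-13*y - 11) + 2*y^2 + 5*y + 2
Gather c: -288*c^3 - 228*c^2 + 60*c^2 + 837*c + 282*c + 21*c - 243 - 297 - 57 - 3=-288*c^3 - 168*c^2 + 1140*c - 600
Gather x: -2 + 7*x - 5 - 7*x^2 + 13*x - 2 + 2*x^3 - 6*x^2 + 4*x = 2*x^3 - 13*x^2 + 24*x - 9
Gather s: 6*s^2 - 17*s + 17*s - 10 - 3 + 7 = 6*s^2 - 6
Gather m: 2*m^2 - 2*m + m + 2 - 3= 2*m^2 - m - 1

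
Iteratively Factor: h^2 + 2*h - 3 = (h - 1)*(h + 3)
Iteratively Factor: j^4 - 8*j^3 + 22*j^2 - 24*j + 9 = (j - 3)*(j^3 - 5*j^2 + 7*j - 3) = (j - 3)*(j - 1)*(j^2 - 4*j + 3) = (j - 3)*(j - 1)^2*(j - 3)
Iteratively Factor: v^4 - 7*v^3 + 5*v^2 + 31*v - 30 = (v + 2)*(v^3 - 9*v^2 + 23*v - 15) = (v - 3)*(v + 2)*(v^2 - 6*v + 5) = (v - 5)*(v - 3)*(v + 2)*(v - 1)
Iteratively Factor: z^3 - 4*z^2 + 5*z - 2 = (z - 1)*(z^2 - 3*z + 2) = (z - 1)^2*(z - 2)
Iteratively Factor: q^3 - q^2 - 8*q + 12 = (q - 2)*(q^2 + q - 6) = (q - 2)*(q + 3)*(q - 2)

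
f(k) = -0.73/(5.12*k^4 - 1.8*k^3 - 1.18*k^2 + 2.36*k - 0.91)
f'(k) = -0.73*(-20.48*k^3 + 5.4*k^2 + 2.36*k - 2.36)/(5.12*k^4 - 1.8*k^3 - 1.18*k^2 + 2.36*k - 0.91)^2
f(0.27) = 1.99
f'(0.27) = 9.39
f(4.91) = -0.00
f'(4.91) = 0.00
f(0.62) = -1.71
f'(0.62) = 14.81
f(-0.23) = 0.49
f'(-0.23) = 0.79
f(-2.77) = -0.00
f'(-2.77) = -0.00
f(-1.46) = -0.03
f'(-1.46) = -0.10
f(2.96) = -0.00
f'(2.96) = 0.00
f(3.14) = -0.00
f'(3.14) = 0.00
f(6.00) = -0.00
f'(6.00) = 0.00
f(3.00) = -0.00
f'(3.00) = 0.00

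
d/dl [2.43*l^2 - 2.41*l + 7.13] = 4.86*l - 2.41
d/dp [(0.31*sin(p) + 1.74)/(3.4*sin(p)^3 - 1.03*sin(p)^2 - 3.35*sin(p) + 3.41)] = (-2.108*sin(p)^3 - 17.4287*sin(p)^2 + 3.5844*sin(p) + 6.8861)*cos(p)/(11.56*sin(p)^6 - 7.004*sin(p)^5 - 21.7191*sin(p)^4 + 30.089*sin(p)^3 + 4.1979*sin(p)^2 - 22.847*sin(p) + 11.6281)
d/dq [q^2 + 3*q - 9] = 2*q + 3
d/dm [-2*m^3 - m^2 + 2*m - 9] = -6*m^2 - 2*m + 2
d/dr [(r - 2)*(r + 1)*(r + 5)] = 3*r^2 + 8*r - 7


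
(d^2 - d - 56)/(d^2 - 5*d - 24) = (d + 7)/(d + 3)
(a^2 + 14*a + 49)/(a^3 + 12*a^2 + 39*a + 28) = (a + 7)/(a^2 + 5*a + 4)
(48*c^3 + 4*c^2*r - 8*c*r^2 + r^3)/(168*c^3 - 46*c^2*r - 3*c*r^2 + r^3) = (2*c + r)/(7*c + r)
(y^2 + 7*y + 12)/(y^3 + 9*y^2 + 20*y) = (y + 3)/(y*(y + 5))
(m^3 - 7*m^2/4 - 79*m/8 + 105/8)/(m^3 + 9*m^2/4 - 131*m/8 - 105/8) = (4*m^2 + 7*m - 15)/(4*m^2 + 23*m + 15)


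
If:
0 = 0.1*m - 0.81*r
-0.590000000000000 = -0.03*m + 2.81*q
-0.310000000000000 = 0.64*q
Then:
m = -25.70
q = -0.48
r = -3.17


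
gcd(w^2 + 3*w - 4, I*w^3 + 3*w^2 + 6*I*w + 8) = 1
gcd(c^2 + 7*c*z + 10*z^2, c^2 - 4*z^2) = c + 2*z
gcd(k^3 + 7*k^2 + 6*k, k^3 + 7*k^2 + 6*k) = k^3 + 7*k^2 + 6*k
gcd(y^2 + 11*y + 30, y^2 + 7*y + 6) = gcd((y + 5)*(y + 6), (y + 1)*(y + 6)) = y + 6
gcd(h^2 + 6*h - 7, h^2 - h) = h - 1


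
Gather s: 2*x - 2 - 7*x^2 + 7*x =-7*x^2 + 9*x - 2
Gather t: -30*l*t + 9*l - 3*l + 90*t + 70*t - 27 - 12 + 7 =6*l + t*(160 - 30*l) - 32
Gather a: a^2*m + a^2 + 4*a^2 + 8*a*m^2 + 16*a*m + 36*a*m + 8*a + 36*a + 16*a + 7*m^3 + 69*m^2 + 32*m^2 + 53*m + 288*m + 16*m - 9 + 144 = a^2*(m + 5) + a*(8*m^2 + 52*m + 60) + 7*m^3 + 101*m^2 + 357*m + 135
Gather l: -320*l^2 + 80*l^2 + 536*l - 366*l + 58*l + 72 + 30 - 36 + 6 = -240*l^2 + 228*l + 72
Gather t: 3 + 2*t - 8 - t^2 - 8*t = -t^2 - 6*t - 5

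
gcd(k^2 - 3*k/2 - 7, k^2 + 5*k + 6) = k + 2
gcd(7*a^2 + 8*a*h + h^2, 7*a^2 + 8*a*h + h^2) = 7*a^2 + 8*a*h + h^2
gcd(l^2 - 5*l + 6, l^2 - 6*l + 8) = l - 2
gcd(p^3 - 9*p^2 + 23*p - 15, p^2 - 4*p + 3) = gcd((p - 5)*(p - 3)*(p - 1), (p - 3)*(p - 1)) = p^2 - 4*p + 3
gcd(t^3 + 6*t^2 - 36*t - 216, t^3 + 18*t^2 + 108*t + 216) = t^2 + 12*t + 36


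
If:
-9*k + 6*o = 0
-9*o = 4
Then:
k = -8/27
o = -4/9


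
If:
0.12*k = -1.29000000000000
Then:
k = -10.75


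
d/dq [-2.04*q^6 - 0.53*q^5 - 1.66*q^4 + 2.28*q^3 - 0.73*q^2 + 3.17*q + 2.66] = -12.24*q^5 - 2.65*q^4 - 6.64*q^3 + 6.84*q^2 - 1.46*q + 3.17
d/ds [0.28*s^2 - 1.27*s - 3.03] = 0.56*s - 1.27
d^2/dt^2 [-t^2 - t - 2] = -2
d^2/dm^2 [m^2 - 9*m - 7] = 2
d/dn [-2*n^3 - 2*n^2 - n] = -6*n^2 - 4*n - 1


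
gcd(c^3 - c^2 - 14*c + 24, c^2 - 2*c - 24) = c + 4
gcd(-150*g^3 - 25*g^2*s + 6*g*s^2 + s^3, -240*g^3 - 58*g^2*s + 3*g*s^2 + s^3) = 30*g^2 + 11*g*s + s^2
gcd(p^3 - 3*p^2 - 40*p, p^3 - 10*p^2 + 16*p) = p^2 - 8*p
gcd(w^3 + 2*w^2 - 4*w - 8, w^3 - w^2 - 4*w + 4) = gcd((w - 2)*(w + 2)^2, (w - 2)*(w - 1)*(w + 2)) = w^2 - 4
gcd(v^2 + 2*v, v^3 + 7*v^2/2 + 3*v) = v^2 + 2*v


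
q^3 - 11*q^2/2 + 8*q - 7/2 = (q - 7/2)*(q - 1)^2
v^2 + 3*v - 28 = (v - 4)*(v + 7)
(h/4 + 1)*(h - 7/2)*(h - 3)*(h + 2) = h^4/4 - h^3/8 - 41*h^2/8 + 11*h/4 + 21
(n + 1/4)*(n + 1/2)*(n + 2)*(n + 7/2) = n^4 + 25*n^3/4 + 45*n^2/4 + 95*n/16 + 7/8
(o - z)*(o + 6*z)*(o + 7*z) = o^3 + 12*o^2*z + 29*o*z^2 - 42*z^3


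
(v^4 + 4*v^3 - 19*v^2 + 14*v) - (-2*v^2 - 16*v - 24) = v^4 + 4*v^3 - 17*v^2 + 30*v + 24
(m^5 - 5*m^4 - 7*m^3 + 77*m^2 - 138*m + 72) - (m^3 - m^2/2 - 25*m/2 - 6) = m^5 - 5*m^4 - 8*m^3 + 155*m^2/2 - 251*m/2 + 78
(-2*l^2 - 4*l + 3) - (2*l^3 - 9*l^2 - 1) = -2*l^3 + 7*l^2 - 4*l + 4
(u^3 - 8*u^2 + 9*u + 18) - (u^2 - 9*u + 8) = u^3 - 9*u^2 + 18*u + 10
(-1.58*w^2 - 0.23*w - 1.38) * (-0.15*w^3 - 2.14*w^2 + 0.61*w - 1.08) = 0.237*w^5 + 3.4157*w^4 - 0.2646*w^3 + 4.5193*w^2 - 0.5934*w + 1.4904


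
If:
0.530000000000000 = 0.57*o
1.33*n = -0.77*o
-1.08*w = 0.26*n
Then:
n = -0.54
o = 0.93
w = 0.13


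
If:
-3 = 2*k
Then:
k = -3/2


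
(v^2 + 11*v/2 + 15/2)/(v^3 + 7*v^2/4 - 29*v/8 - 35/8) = 4*(v + 3)/(4*v^2 - 3*v - 7)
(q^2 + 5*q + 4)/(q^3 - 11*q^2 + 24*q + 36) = (q + 4)/(q^2 - 12*q + 36)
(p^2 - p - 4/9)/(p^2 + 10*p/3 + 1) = (p - 4/3)/(p + 3)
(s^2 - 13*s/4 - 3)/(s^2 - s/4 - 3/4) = (s - 4)/(s - 1)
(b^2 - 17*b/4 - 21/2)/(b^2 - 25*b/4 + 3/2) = (4*b + 7)/(4*b - 1)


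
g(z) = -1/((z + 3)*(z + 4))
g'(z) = 1/((z + 3)*(z + 4)^2) + 1/((z + 3)^2*(z + 4)) = (2*z + 7)/((z + 3)^2*(z + 4)^2)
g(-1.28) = -0.21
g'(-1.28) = 0.20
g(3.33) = -0.02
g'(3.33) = 0.01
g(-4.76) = -0.75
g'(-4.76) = -1.41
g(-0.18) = -0.09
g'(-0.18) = 0.06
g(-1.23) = -0.20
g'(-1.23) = 0.19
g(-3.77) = 5.65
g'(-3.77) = -17.22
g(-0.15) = -0.09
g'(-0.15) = 0.06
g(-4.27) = -2.92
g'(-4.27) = -13.10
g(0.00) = -0.08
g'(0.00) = 0.05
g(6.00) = -0.01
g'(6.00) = 0.00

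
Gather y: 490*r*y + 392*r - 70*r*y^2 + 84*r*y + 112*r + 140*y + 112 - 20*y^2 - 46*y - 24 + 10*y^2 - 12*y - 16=504*r + y^2*(-70*r - 10) + y*(574*r + 82) + 72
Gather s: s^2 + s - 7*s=s^2 - 6*s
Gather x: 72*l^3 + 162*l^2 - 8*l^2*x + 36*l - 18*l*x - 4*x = 72*l^3 + 162*l^2 + 36*l + x*(-8*l^2 - 18*l - 4)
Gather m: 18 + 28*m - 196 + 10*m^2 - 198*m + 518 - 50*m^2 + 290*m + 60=-40*m^2 + 120*m + 400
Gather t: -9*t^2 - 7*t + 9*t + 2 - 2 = -9*t^2 + 2*t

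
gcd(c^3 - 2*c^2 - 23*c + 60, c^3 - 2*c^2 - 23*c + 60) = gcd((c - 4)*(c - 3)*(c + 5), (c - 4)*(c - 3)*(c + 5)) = c^3 - 2*c^2 - 23*c + 60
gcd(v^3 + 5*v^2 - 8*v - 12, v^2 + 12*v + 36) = v + 6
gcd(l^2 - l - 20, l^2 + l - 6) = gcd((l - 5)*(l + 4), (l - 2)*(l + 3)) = 1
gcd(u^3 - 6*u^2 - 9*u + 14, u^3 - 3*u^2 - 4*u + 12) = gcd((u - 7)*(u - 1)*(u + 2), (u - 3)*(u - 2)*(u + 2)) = u + 2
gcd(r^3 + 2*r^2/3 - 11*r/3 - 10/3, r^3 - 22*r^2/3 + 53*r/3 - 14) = r - 2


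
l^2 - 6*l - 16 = (l - 8)*(l + 2)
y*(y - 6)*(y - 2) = y^3 - 8*y^2 + 12*y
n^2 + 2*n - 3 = (n - 1)*(n + 3)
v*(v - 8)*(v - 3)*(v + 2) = v^4 - 9*v^3 + 2*v^2 + 48*v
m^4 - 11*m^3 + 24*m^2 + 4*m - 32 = (m - 8)*(m - 2)^2*(m + 1)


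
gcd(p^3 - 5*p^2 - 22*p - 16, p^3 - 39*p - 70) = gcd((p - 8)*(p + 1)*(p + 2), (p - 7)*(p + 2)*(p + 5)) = p + 2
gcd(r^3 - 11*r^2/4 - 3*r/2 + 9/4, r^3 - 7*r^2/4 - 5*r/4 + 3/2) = r^2 + r/4 - 3/4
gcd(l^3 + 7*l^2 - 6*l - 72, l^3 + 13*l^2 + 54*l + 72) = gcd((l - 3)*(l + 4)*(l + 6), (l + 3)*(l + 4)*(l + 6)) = l^2 + 10*l + 24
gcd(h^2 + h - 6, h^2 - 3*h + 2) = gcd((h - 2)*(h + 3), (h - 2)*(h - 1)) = h - 2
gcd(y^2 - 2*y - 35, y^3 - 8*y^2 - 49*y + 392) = y - 7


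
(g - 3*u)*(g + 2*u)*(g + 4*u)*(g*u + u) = g^4*u + 3*g^3*u^2 + g^3*u - 10*g^2*u^3 + 3*g^2*u^2 - 24*g*u^4 - 10*g*u^3 - 24*u^4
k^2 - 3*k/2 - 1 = (k - 2)*(k + 1/2)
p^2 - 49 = (p - 7)*(p + 7)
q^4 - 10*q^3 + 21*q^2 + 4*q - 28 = (q - 7)*(q - 2)^2*(q + 1)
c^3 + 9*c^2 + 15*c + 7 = (c + 1)^2*(c + 7)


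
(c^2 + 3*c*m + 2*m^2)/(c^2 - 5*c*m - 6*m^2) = (c + 2*m)/(c - 6*m)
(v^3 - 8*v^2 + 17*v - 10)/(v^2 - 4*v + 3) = (v^2 - 7*v + 10)/(v - 3)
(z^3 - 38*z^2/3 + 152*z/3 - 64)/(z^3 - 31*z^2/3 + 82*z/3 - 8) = (3*z - 8)/(3*z - 1)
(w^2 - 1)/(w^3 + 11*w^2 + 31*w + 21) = (w - 1)/(w^2 + 10*w + 21)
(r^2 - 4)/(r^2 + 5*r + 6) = (r - 2)/(r + 3)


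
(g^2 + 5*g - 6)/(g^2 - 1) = (g + 6)/(g + 1)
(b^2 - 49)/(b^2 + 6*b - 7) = (b - 7)/(b - 1)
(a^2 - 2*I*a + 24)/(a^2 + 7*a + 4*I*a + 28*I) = (a - 6*I)/(a + 7)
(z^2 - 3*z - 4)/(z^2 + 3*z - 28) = (z + 1)/(z + 7)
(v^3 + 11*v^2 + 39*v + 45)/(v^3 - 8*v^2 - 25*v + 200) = (v^2 + 6*v + 9)/(v^2 - 13*v + 40)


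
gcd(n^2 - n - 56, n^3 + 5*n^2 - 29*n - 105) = n + 7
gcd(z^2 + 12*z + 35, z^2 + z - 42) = z + 7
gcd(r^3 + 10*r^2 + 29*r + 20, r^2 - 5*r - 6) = r + 1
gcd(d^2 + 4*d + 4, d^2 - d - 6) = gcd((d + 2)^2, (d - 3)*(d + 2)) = d + 2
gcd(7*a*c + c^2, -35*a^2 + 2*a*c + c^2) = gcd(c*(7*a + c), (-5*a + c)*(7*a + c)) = 7*a + c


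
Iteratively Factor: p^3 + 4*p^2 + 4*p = (p + 2)*(p^2 + 2*p) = (p + 2)^2*(p)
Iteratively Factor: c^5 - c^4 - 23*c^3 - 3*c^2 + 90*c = (c - 5)*(c^4 + 4*c^3 - 3*c^2 - 18*c) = (c - 5)*(c + 3)*(c^3 + c^2 - 6*c) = c*(c - 5)*(c + 3)*(c^2 + c - 6) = c*(c - 5)*(c + 3)^2*(c - 2)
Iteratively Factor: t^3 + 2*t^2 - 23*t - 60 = (t + 4)*(t^2 - 2*t - 15) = (t - 5)*(t + 4)*(t + 3)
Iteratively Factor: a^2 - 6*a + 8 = (a - 4)*(a - 2)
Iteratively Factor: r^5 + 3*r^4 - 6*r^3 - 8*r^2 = (r + 4)*(r^4 - r^3 - 2*r^2) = (r + 1)*(r + 4)*(r^3 - 2*r^2) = r*(r + 1)*(r + 4)*(r^2 - 2*r) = r^2*(r + 1)*(r + 4)*(r - 2)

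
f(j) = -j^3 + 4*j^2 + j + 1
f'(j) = -3*j^2 + 8*j + 1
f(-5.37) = 265.83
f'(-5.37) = -128.47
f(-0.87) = 3.82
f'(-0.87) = -8.23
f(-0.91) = 4.16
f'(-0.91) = -8.76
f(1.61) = 8.81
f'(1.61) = 6.10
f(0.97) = 4.82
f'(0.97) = 5.94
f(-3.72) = 104.11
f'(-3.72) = -70.28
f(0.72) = 3.42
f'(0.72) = 5.20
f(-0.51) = 1.66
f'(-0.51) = -3.86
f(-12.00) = 2293.00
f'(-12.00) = -527.00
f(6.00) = -65.00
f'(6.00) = -59.00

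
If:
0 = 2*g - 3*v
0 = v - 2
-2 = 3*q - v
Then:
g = 3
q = 0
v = 2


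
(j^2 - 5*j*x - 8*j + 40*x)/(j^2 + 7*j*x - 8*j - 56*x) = (j - 5*x)/(j + 7*x)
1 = 1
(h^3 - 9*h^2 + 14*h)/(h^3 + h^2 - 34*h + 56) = h*(h - 7)/(h^2 + 3*h - 28)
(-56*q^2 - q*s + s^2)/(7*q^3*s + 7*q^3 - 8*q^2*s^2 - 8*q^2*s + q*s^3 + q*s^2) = (-56*q^2 - q*s + s^2)/(q*(7*q^2*s + 7*q^2 - 8*q*s^2 - 8*q*s + s^3 + s^2))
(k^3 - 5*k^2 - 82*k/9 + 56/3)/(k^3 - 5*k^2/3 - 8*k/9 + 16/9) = (3*k^2 - 11*k - 42)/(3*k^2 - k - 4)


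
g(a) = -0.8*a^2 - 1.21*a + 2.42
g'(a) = -1.6*a - 1.21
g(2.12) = -3.74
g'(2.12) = -4.60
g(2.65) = -6.40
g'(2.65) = -5.45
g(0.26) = 2.05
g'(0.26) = -1.63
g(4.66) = -20.59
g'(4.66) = -8.67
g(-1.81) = 1.99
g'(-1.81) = 1.69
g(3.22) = -9.77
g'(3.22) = -6.36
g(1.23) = -0.28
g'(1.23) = -3.18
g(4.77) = -21.55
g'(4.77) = -8.84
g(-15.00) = -159.43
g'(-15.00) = 22.79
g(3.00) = -8.41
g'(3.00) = -6.01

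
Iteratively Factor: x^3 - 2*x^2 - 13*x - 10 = (x - 5)*(x^2 + 3*x + 2) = (x - 5)*(x + 1)*(x + 2)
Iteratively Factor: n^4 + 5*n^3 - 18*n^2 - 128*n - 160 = (n + 2)*(n^3 + 3*n^2 - 24*n - 80) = (n + 2)*(n + 4)*(n^2 - n - 20) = (n + 2)*(n + 4)^2*(n - 5)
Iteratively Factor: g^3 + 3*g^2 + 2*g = (g + 1)*(g^2 + 2*g) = g*(g + 1)*(g + 2)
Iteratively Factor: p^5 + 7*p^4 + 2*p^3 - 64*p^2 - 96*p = (p - 3)*(p^4 + 10*p^3 + 32*p^2 + 32*p) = (p - 3)*(p + 2)*(p^3 + 8*p^2 + 16*p) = p*(p - 3)*(p + 2)*(p^2 + 8*p + 16) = p*(p - 3)*(p + 2)*(p + 4)*(p + 4)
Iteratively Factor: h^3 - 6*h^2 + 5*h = (h - 1)*(h^2 - 5*h) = h*(h - 1)*(h - 5)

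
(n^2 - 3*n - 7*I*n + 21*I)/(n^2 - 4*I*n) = (n^2 - 3*n - 7*I*n + 21*I)/(n*(n - 4*I))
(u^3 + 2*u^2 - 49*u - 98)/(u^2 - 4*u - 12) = (u^2 - 49)/(u - 6)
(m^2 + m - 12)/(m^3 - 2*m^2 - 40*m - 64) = (m - 3)/(m^2 - 6*m - 16)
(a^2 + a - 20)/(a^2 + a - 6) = (a^2 + a - 20)/(a^2 + a - 6)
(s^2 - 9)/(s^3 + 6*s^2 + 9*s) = (s - 3)/(s*(s + 3))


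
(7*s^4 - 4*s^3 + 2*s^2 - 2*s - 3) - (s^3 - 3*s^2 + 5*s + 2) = 7*s^4 - 5*s^3 + 5*s^2 - 7*s - 5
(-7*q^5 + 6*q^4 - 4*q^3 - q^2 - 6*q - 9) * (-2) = 14*q^5 - 12*q^4 + 8*q^3 + 2*q^2 + 12*q + 18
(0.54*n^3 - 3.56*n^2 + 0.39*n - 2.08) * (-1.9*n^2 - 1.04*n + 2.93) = -1.026*n^5 + 6.2024*n^4 + 4.5436*n^3 - 6.8844*n^2 + 3.3059*n - 6.0944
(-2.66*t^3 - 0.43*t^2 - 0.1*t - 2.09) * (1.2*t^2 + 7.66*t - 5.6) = -3.192*t^5 - 20.8916*t^4 + 11.4822*t^3 - 0.866*t^2 - 15.4494*t + 11.704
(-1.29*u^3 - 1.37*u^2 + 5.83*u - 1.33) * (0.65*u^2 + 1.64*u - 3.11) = -0.8385*u^5 - 3.0061*u^4 + 5.5546*u^3 + 12.9574*u^2 - 20.3125*u + 4.1363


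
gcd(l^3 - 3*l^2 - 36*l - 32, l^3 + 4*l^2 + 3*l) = l + 1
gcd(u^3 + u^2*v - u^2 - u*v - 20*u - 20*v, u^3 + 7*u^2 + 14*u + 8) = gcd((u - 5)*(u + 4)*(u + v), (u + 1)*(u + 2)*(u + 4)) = u + 4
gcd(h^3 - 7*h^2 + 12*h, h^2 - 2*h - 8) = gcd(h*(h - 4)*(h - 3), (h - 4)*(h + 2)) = h - 4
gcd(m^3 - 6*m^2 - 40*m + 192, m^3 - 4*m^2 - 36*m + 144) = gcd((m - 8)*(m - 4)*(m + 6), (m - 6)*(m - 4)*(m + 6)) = m^2 + 2*m - 24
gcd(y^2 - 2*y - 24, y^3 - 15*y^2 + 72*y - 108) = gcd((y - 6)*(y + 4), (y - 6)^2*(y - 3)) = y - 6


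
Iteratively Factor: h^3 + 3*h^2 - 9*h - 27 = (h + 3)*(h^2 - 9) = (h - 3)*(h + 3)*(h + 3)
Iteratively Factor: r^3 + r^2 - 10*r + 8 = (r - 2)*(r^2 + 3*r - 4) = (r - 2)*(r + 4)*(r - 1)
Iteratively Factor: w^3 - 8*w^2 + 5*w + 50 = (w - 5)*(w^2 - 3*w - 10) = (w - 5)*(w + 2)*(w - 5)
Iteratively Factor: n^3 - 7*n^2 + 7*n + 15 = (n - 3)*(n^2 - 4*n - 5) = (n - 5)*(n - 3)*(n + 1)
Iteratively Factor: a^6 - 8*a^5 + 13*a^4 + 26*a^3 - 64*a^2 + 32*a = (a - 1)*(a^5 - 7*a^4 + 6*a^3 + 32*a^2 - 32*a) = (a - 4)*(a - 1)*(a^4 - 3*a^3 - 6*a^2 + 8*a) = (a - 4)*(a - 1)*(a + 2)*(a^3 - 5*a^2 + 4*a) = (a - 4)^2*(a - 1)*(a + 2)*(a^2 - a) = (a - 4)^2*(a - 1)^2*(a + 2)*(a)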